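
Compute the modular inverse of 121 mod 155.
41

gcd(121, 155) = 1, so the inverse exists.
Extended Euclidean algorithm on (155, 121):
155 = 1 × 121 + 34  ⟹  34 = (1)·155 + (-1)·121
121 = 3 × 34 + 19  ⟹  19 = (-3)·155 + (4)·121
34 = 1 × 19 + 15  ⟹  15 = (4)·155 + (-5)·121
19 = 1 × 15 + 4  ⟹  4 = (-7)·155 + (9)·121
15 = 3 × 4 + 3  ⟹  3 = (25)·155 + (-32)·121
4 = 1 × 3 + 1  ⟹  1 = (-32)·155 + (41)·121
So (41)·121 ≡ 1 (mod 155), i.e. 121^(-1) ≡ 41 (mod 155).
Check: 121 × 41 = 4961 ≡ 1 (mod 155)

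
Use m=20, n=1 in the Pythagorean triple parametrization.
(399, 40, 401)

Euclid's formula: a = m² - n², b = 2mn, c = m² + n²
m = 20, n = 1
a = 20² - 1² = 400 - 1 = 399
b = 2 × 20 × 1 = 40
c = 20² + 1² = 400 + 1 = 401
Verification: 399² + 40² = 159201 + 1600 = 160801 = 401² ✓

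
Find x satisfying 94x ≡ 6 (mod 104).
x ≡ 41 (mod 52)

gcd(94, 104) = 2, which divides 6, so solutions exist.
Divide through by 2: 47x ≡ 3 (mod 52).
Find 47^(-1) mod 52 by the extended Euclidean algorithm:
52 = 1 × 47 + 5  ⟹  5 = (1)·52 + (-1)·47
47 = 9 × 5 + 2  ⟹  2 = (-9)·52 + (10)·47
5 = 2 × 2 + 1  ⟹  1 = (19)·52 + (-21)·47
So (-21)·47 ≡ 1 (mod 52), i.e. 47^(-1) ≡ -21 ≡ 31 (mod 52).
x ≡ 31 × 3 = 93 ≡ 41 (mod 52).
Check: 94 × 41 = 3854 ≡ 6 (mod 104).
x ≡ 41 (mod 52), giving 2 solutions mod 104.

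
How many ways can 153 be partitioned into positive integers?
54770336324

p(n) counts ways to write n as a sum of positive integers (order ignored).
Euler's pentagonal recurrence: p(k) = p(k-1) + p(k-2) - p(k-5) - p(k-7) + p(k-12) + p(k-15) - ... (offsets j(3j∓1)/2, signs ++--, p(0)=1, p(<0)=0).
DP table for k = 0..152: p(0)=1, p(1)=1, p(2)=2, p(3)=3, p(4)=5, p(5)=7, p(6)=11, p(7)=15, p(8)=22, p(9)=30, p(10)=42, p(11)=56, p(12)=77, p(13)=101, p(14)=135, p(15)=176, p(16)=231, p(17)=297, p(18)=385, p(19)=490, p(20)=627, p(21)=792, p(22)=1002, p(23)=1255, p(24)=1575, p(25)=1958, p(26)=2436, p(27)=3010, p(28)=3718, p(29)=4565, p(30)=5604, p(31)=6842, p(32)=8349, p(33)=10143, p(34)=12310, p(35)=14883, p(36)=17977, p(37)=21637, p(38)=26015, p(39)=31185, p(40)=37338, p(41)=44583, p(42)=53174, p(43)=63261, p(44)=75175, p(45)=89134, p(46)=105558, p(47)=124754, p(48)=147273, p(49)=173525, p(50)=204226, p(51)=239943, p(52)=281589, p(53)=329931, p(54)=386155, p(55)=451276, p(56)=526823, p(57)=614154, p(58)=715220, p(59)=831820, p(60)=966467, p(61)=1121505, p(62)=1300156, p(63)=1505499, p(64)=1741630, p(65)=2012558, p(66)=2323520, p(67)=2679689, p(68)=3087735, p(69)=3554345, p(70)=4087968, p(71)=4697205, p(72)=5392783, p(73)=6185689, p(74)=7089500, p(75)=8118264, p(76)=9289091, p(77)=10619863, p(78)=12132164, p(79)=13848650, p(80)=15796476, p(81)=18004327, p(82)=20506255, p(83)=23338469, p(84)=26543660, p(85)=30167357, p(86)=34262962, p(87)=38887673, p(88)=44108109, p(89)=49995925, p(90)=56634173, p(91)=64112359, p(92)=72533807, p(93)=82010177, p(94)=92669720, p(95)=104651419, p(96)=118114304, p(97)=133230930, p(98)=150198136, p(99)=169229875, p(100)=190569292, p(101)=214481126, p(102)=241265379, p(103)=271248950, p(104)=304801365, p(105)=342325709, p(106)=384276336, p(107)=431149389, p(108)=483502844, p(109)=541946240, p(110)=607163746, p(111)=679903203, p(112)=761002156, p(113)=851376628, p(114)=952050665, p(115)=1064144451, p(116)=1188908248, p(117)=1327710076, p(118)=1482074143, p(119)=1653668665, p(120)=1844349560, p(121)=2056148051, p(122)=2291320912, p(123)=2552338241, p(124)=2841940500, p(125)=3163127352, p(126)=3519222692, p(127)=3913864295, p(128)=4351078600, p(129)=4835271870, p(130)=5371315400, p(131)=5964539504, p(132)=6620830889, p(133)=7346629512, p(134)=8149040695, p(135)=9035836076, p(136)=10015581680, p(137)=11097645016, p(138)=12292341831, p(139)=13610949895, p(140)=15065878135, p(141)=16670689208, p(142)=18440293320, p(143)=20390982757, p(144)=22540654445, p(145)=24908858009, p(146)=27517052599, p(147)=30388671978, p(148)=33549419497, p(149)=37027355200, p(150)=40853235313, p(151)=45060624582, p(152)=49686288421.
Final step: p(153) = p(152) + p(151) - p(148) - p(146) + p(141) + p(138) - p(131) - p(127) + p(118) + p(113) - p(102) - p(96) + p(83) + p(76) - p(61) - p(53) + p(36) + p(27) - p(8)
= 49686288421 + 45060624582 - 33549419497 - 27517052599 + 16670689208 + 12292341831 - 5964539504 - 3913864295 + 1482074143 + 851376628 - 241265379 - 118114304 + 23338469 + 9289091 - 1121505 - 329931 + 17977 + 3010 - 22
= 54770336324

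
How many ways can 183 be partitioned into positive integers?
896684817527

p(n) counts ways to write n as a sum of positive integers (order ignored).
Euler's pentagonal recurrence: p(k) = p(k-1) + p(k-2) - p(k-5) - p(k-7) + p(k-12) + p(k-15) - ... (offsets j(3j∓1)/2, signs ++--, p(0)=1, p(<0)=0).
DP table for k = 0..182: p(0)=1, p(1)=1, p(2)=2, p(3)=3, p(4)=5, p(5)=7, p(6)=11, p(7)=15, p(8)=22, p(9)=30, p(10)=42, p(11)=56, p(12)=77, p(13)=101, p(14)=135, p(15)=176, p(16)=231, p(17)=297, p(18)=385, p(19)=490, p(20)=627, p(21)=792, p(22)=1002, p(23)=1255, p(24)=1575, p(25)=1958, p(26)=2436, p(27)=3010, p(28)=3718, p(29)=4565, p(30)=5604, p(31)=6842, p(32)=8349, p(33)=10143, p(34)=12310, p(35)=14883, p(36)=17977, p(37)=21637, p(38)=26015, p(39)=31185, p(40)=37338, p(41)=44583, p(42)=53174, p(43)=63261, p(44)=75175, p(45)=89134, p(46)=105558, p(47)=124754, p(48)=147273, p(49)=173525, p(50)=204226, p(51)=239943, p(52)=281589, p(53)=329931, p(54)=386155, p(55)=451276, p(56)=526823, p(57)=614154, p(58)=715220, p(59)=831820, p(60)=966467, p(61)=1121505, p(62)=1300156, p(63)=1505499, p(64)=1741630, p(65)=2012558, p(66)=2323520, p(67)=2679689, p(68)=3087735, p(69)=3554345, p(70)=4087968, p(71)=4697205, p(72)=5392783, p(73)=6185689, p(74)=7089500, p(75)=8118264, p(76)=9289091, p(77)=10619863, p(78)=12132164, p(79)=13848650, p(80)=15796476, p(81)=18004327, p(82)=20506255, p(83)=23338469, p(84)=26543660, p(85)=30167357, p(86)=34262962, p(87)=38887673, p(88)=44108109, p(89)=49995925, p(90)=56634173, p(91)=64112359, p(92)=72533807, p(93)=82010177, p(94)=92669720, p(95)=104651419, p(96)=118114304, p(97)=133230930, p(98)=150198136, p(99)=169229875, p(100)=190569292, p(101)=214481126, p(102)=241265379, p(103)=271248950, p(104)=304801365, p(105)=342325709, p(106)=384276336, p(107)=431149389, p(108)=483502844, p(109)=541946240, p(110)=607163746, p(111)=679903203, p(112)=761002156, p(113)=851376628, p(114)=952050665, p(115)=1064144451, p(116)=1188908248, p(117)=1327710076, p(118)=1482074143, p(119)=1653668665, p(120)=1844349560, p(121)=2056148051, p(122)=2291320912, p(123)=2552338241, p(124)=2841940500, p(125)=3163127352, p(126)=3519222692, p(127)=3913864295, p(128)=4351078600, p(129)=4835271870, p(130)=5371315400, p(131)=5964539504, p(132)=6620830889, p(133)=7346629512, p(134)=8149040695, p(135)=9035836076, p(136)=10015581680, p(137)=11097645016, p(138)=12292341831, p(139)=13610949895, p(140)=15065878135, p(141)=16670689208, p(142)=18440293320, p(143)=20390982757, p(144)=22540654445, p(145)=24908858009, p(146)=27517052599, p(147)=30388671978, p(148)=33549419497, p(149)=37027355200, p(150)=40853235313, p(151)=45060624582, p(152)=49686288421, p(153)=54770336324, p(154)=60356673280, p(155)=66493182097, p(156)=73232243759, p(157)=80630964769, p(158)=88751778802, p(159)=97662728555, p(160)=107438159466, p(161)=118159068427, p(162)=129913904637, p(163)=142798995930, p(164)=156919475295, p(165)=172389800255, p(166)=189334822579, p(167)=207890420102, p(168)=228204732751, p(169)=250438925115, p(170)=274768617130, p(171)=301384802048, p(172)=330495499613, p(173)=362326859895, p(174)=397125074750, p(175)=435157697830, p(176)=476715857290, p(177)=522115831195, p(178)=571701605655, p(179)=625846753120, p(180)=684957390936, p(181)=749474411781, p(182)=819876908323.
Final step: p(183) = p(182) + p(181) - p(178) - p(176) + p(171) + p(168) - p(161) - p(157) + p(148) + p(143) - p(132) - p(126) + p(113) + p(106) - p(91) - p(83) + p(66) + p(57) - p(38) - p(28) + p(7)
= 819876908323 + 749474411781 - 571701605655 - 476715857290 + 301384802048 + 228204732751 - 118159068427 - 80630964769 + 33549419497 + 20390982757 - 6620830889 - 3519222692 + 851376628 + 384276336 - 64112359 - 23338469 + 2323520 + 614154 - 26015 - 3718 + 15
= 896684817527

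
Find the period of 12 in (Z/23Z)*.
11

23 is prime, so ord(12) divides φ(23) = 22.
Divisors of 22: 1, 2, 11, 22.
Repeated squaring: 12^1 ≡ 12, 12^2 ≡ 6, 12^4 ≡ 13, 12^8 ≡ 8, 12^16 ≡ 18 (mod 23).
Test 12^d mod 23 for each divisor d in increasing order:
12^1 ≡ 12
12^2 ≡ 6
12^11 = 12^8·12^2·12^1 ≡ 1  ← first divisor giving 1
The order is 11.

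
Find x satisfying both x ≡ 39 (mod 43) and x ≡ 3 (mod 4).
39

Using Chinese Remainder Theorem:
M = 43 × 4 = 172
M1 = 4, M2 = 43
y1 = 4^(-1) mod 43 = 11
y2 = 43^(-1) mod 4 = 3
x = (39×4×11 + 3×43×3) mod 172 = 39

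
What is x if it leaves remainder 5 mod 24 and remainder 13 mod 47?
389

Using Chinese Remainder Theorem:
M = 24 × 47 = 1128
M1 = 47, M2 = 24
y1 = 47^(-1) mod 24 = 23
y2 = 24^(-1) mod 47 = 2
x = (5×47×23 + 13×24×2) mod 1128 = 389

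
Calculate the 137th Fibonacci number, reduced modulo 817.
640

Matrix identity: Q^n = [[F_(n+1), F_n], [F_n, F_(n-1)]] with Q = [[1,1],[1,0]].
n = 137 = 10001001₂. Square-and-multiply, entries mod 817:
Q^1 = [[1,1],[1,0]]
Q^2 = (Q^1)² = [[2,1],[1,1]]
Q^4 = (Q^2)² = [[5,3],[3,2]]
Q^8 = (Q^4)² = [[34,21],[21,13]]
Q^17 = (Q^8)²·Q = [[133,780],[780,170]]
Q^34 = (Q^17)² = [[267,227],[227,40]]
Q^68 = (Q^34)² = [[268,244],[244,24]]
Q^137 = (Q^68)²·Q = [[809,640],[640,169]]
F_137 mod 817 = Q^137[0][1] = 640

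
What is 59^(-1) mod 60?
59

gcd(59, 60) = 1, so the inverse exists.
Extended Euclidean algorithm on (60, 59):
60 = 1 × 59 + 1  ⟹  1 = (1)·60 + (-1)·59
So (-1)·59 ≡ 1 (mod 60), i.e. 59^(-1) ≡ -1 ≡ 59 (mod 60).
Check: 59 × 59 = 3481 ≡ 1 (mod 60)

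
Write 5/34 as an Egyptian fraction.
1/7 + 1/238

Greedy algorithm:
5/34: ceiling(34/5) = 7, use 1/7
1/238: ceiling(238/1) = 238, use 1/238
Result: 5/34 = 1/7 + 1/238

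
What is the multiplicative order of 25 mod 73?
36

73 is prime, so ord(25) divides φ(73) = 72.
Divisors of 72: 1, 2, 3, 4, 6, 8, 9, 12, 18, 24, 36, 72.
Repeated squaring: 25^1 ≡ 25, 25^2 ≡ 41, 25^4 ≡ 2, 25^8 ≡ 4, 25^16 ≡ 16, 25^32 ≡ 37, 25^64 ≡ 55 (mod 73).
Test 25^d mod 73 for each divisor d in increasing order:
25^1 ≡ 25
25^2 ≡ 41
25^3 = 25^2·25^1 ≡ 3
25^4 ≡ 2
25^6 = 25^4·25^2 ≡ 9
25^8 ≡ 4
25^9 = 25^8·25^1 ≡ 27
25^12 = 25^8·25^4 ≡ 8
25^18 = 25^16·25^2 ≡ 72
25^24 = 25^16·25^8 ≡ 64
25^36 = 25^32·25^4 ≡ 1  ← first divisor giving 1
The order is 36.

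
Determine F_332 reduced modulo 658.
473

Matrix identity: Q^n = [[F_(n+1), F_n], [F_n, F_(n-1)]] with Q = [[1,1],[1,0]].
n = 332 = 101001100₂. Square-and-multiply, entries mod 658:
Q^1 = [[1,1],[1,0]]
Q^2 = (Q^1)² = [[2,1],[1,1]]
Q^5 = (Q^2)²·Q = [[8,5],[5,3]]
Q^10 = (Q^5)² = [[89,55],[55,34]]
Q^20 = (Q^10)² = [[418,185],[185,233]]
Q^41 = (Q^20)²·Q = [[384,363],[363,21]]
Q^83 = (Q^41)²·Q = [[514,233],[233,281]]
Q^166 = (Q^83)² = [[13,337],[337,334]]
Q^332 = (Q^166)² = [[562,473],[473,89]]
F_332 mod 658 = Q^332[0][1] = 473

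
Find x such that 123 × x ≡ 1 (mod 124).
123

gcd(123, 124) = 1, so the inverse exists.
Extended Euclidean algorithm on (124, 123):
124 = 1 × 123 + 1  ⟹  1 = (1)·124 + (-1)·123
So (-1)·123 ≡ 1 (mod 124), i.e. 123^(-1) ≡ -1 ≡ 123 (mod 124).
Check: 123 × 123 = 15129 ≡ 1 (mod 124)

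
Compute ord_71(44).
70

71 is prime, so ord(44) divides φ(71) = 70.
Divisors of 70: 1, 2, 5, 7, 10, 14, 35, 70.
Repeated squaring: 44^1 ≡ 44, 44^2 ≡ 19, 44^4 ≡ 6, 44^8 ≡ 36, 44^16 ≡ 18, 44^32 ≡ 40, 44^64 ≡ 38 (mod 71).
Test 44^d mod 71 for each divisor d in increasing order:
44^1 ≡ 44
44^2 ≡ 19
44^5 = 44^4·44^1 ≡ 51
44^7 = 44^4·44^2·44^1 ≡ 46
44^10 = 44^8·44^2 ≡ 45
44^14 = 44^8·44^4·44^2 ≡ 57
44^35 = 44^32·44^2·44^1 ≡ 70
44^70 = 44^64·44^4·44^2 ≡ 1  ← first divisor giving 1
The order is 70.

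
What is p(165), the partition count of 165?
172389800255

p(n) counts ways to write n as a sum of positive integers (order ignored).
Euler's pentagonal recurrence: p(k) = p(k-1) + p(k-2) - p(k-5) - p(k-7) + p(k-12) + p(k-15) - ... (offsets j(3j∓1)/2, signs ++--, p(0)=1, p(<0)=0).
DP table for k = 0..164: p(0)=1, p(1)=1, p(2)=2, p(3)=3, p(4)=5, p(5)=7, p(6)=11, p(7)=15, p(8)=22, p(9)=30, p(10)=42, p(11)=56, p(12)=77, p(13)=101, p(14)=135, p(15)=176, p(16)=231, p(17)=297, p(18)=385, p(19)=490, p(20)=627, p(21)=792, p(22)=1002, p(23)=1255, p(24)=1575, p(25)=1958, p(26)=2436, p(27)=3010, p(28)=3718, p(29)=4565, p(30)=5604, p(31)=6842, p(32)=8349, p(33)=10143, p(34)=12310, p(35)=14883, p(36)=17977, p(37)=21637, p(38)=26015, p(39)=31185, p(40)=37338, p(41)=44583, p(42)=53174, p(43)=63261, p(44)=75175, p(45)=89134, p(46)=105558, p(47)=124754, p(48)=147273, p(49)=173525, p(50)=204226, p(51)=239943, p(52)=281589, p(53)=329931, p(54)=386155, p(55)=451276, p(56)=526823, p(57)=614154, p(58)=715220, p(59)=831820, p(60)=966467, p(61)=1121505, p(62)=1300156, p(63)=1505499, p(64)=1741630, p(65)=2012558, p(66)=2323520, p(67)=2679689, p(68)=3087735, p(69)=3554345, p(70)=4087968, p(71)=4697205, p(72)=5392783, p(73)=6185689, p(74)=7089500, p(75)=8118264, p(76)=9289091, p(77)=10619863, p(78)=12132164, p(79)=13848650, p(80)=15796476, p(81)=18004327, p(82)=20506255, p(83)=23338469, p(84)=26543660, p(85)=30167357, p(86)=34262962, p(87)=38887673, p(88)=44108109, p(89)=49995925, p(90)=56634173, p(91)=64112359, p(92)=72533807, p(93)=82010177, p(94)=92669720, p(95)=104651419, p(96)=118114304, p(97)=133230930, p(98)=150198136, p(99)=169229875, p(100)=190569292, p(101)=214481126, p(102)=241265379, p(103)=271248950, p(104)=304801365, p(105)=342325709, p(106)=384276336, p(107)=431149389, p(108)=483502844, p(109)=541946240, p(110)=607163746, p(111)=679903203, p(112)=761002156, p(113)=851376628, p(114)=952050665, p(115)=1064144451, p(116)=1188908248, p(117)=1327710076, p(118)=1482074143, p(119)=1653668665, p(120)=1844349560, p(121)=2056148051, p(122)=2291320912, p(123)=2552338241, p(124)=2841940500, p(125)=3163127352, p(126)=3519222692, p(127)=3913864295, p(128)=4351078600, p(129)=4835271870, p(130)=5371315400, p(131)=5964539504, p(132)=6620830889, p(133)=7346629512, p(134)=8149040695, p(135)=9035836076, p(136)=10015581680, p(137)=11097645016, p(138)=12292341831, p(139)=13610949895, p(140)=15065878135, p(141)=16670689208, p(142)=18440293320, p(143)=20390982757, p(144)=22540654445, p(145)=24908858009, p(146)=27517052599, p(147)=30388671978, p(148)=33549419497, p(149)=37027355200, p(150)=40853235313, p(151)=45060624582, p(152)=49686288421, p(153)=54770336324, p(154)=60356673280, p(155)=66493182097, p(156)=73232243759, p(157)=80630964769, p(158)=88751778802, p(159)=97662728555, p(160)=107438159466, p(161)=118159068427, p(162)=129913904637, p(163)=142798995930, p(164)=156919475295.
Final step: p(165) = p(164) + p(163) - p(160) - p(158) + p(153) + p(150) - p(143) - p(139) + p(130) + p(125) - p(114) - p(108) + p(95) + p(88) - p(73) - p(65) + p(48) + p(39) - p(20) - p(10)
= 156919475295 + 142798995930 - 107438159466 - 88751778802 + 54770336324 + 40853235313 - 20390982757 - 13610949895 + 5371315400 + 3163127352 - 952050665 - 483502844 + 104651419 + 44108109 - 6185689 - 2012558 + 147273 + 31185 - 627 - 42
= 172389800255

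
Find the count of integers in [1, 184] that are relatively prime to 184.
88

184 = 2^3 × 23
φ(n) = n × ∏(1 - 1/p) for each prime p dividing n
φ(184) = 184 × (1 - 1/2) × (1 - 1/23) = 88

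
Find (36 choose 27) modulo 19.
9

Using Lucas' theorem:
Write n=36 and k=27 in base 19:
n in base 19: [1, 17]
k in base 19: [1, 8]
C(36,27) mod 19 = ∏ C(n_i, k_i) mod 19
Digit binomials (mod 19): C(1,1) = 1; C(17,8) = 24310 ≡ 9
Product: 1 × 9 = 9 ≡ 9 (mod 19)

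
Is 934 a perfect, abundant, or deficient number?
deficient

Proper divisors of 934: sum = 1 + 2 + 467 = 470
Since 470 < 934, 934 is deficient.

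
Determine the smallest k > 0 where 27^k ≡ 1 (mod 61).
10

61 is prime, so ord(27) divides φ(61) = 60.
Divisors of 60: 1, 2, 3, 4, 5, 6, 10, 12, 15, 20, 30, 60.
Repeated squaring: 27^1 ≡ 27, 27^2 ≡ 58, 27^4 ≡ 9, 27^8 ≡ 20, 27^16 ≡ 34, 27^32 ≡ 58 (mod 61).
Test 27^d mod 61 for each divisor d in increasing order:
27^1 ≡ 27
27^2 ≡ 58
27^3 = 27^2·27^1 ≡ 41
27^4 ≡ 9
27^5 = 27^4·27^1 ≡ 60
27^6 = 27^4·27^2 ≡ 34
27^10 = 27^8·27^2 ≡ 1  ← first divisor giving 1
The order is 10.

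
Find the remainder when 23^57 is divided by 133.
64

Repeated squaring. Binary of 57 = 111001.
23^1 ≡ 23 (mod 133); 23^2 ≡ 130 (mod 133); 23^4 ≡ 9 (mod 133); 23^8 ≡ 81 (mod 133); 23^16 ≡ 44 (mod 133); 23^32 ≡ 74 (mod 133)
23^57 = 23^1 × 23^8 × 23^16 × 23^32 ≡ 64 (mod 133)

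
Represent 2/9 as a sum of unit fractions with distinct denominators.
1/5 + 1/45

Greedy algorithm:
2/9: ceiling(9/2) = 5, use 1/5
1/45: ceiling(45/1) = 45, use 1/45
Result: 2/9 = 1/5 + 1/45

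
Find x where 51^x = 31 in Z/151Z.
52

Baby-step giant-step with step n = ⌈√151⌉ = 13.
Baby steps 51^j mod 151 (j:value) for j=0..12: 0:1, 1:51, 2:34, 3:73, 4:99, 5:66, 6:44, 7:130, 8:137, 9:41, 10:128, 11:35, 12:124.
Giant-step multiplier: 51^(-13) ≡ 51^(150-13) = 51^137 ≡ 109 (mod 151).
Giant steps γ_i = 31·109^i mod 151: γ_0=31, γ_1=57, γ_2=22, γ_3=133, γ_4=1 (in table at j=0).
x = i·n + j = 4·13 + 0 = 52.
Check: 51^52 ≡ 31 (mod 151).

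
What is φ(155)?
120

155 = 5 × 31
φ(n) = n × ∏(1 - 1/p) for each prime p dividing n
φ(155) = 155 × (1 - 1/5) × (1 - 1/31) = 120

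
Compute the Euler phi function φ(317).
316

317 = 317
φ(n) = n × ∏(1 - 1/p) for each prime p dividing n
φ(317) = 317 × (1 - 1/317) = 316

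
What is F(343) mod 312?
13

Matrix identity: Q^n = [[F_(n+1), F_n], [F_n, F_(n-1)]] with Q = [[1,1],[1,0]].
n = 343 = 101010111₂. Square-and-multiply, entries mod 312:
Q^1 = [[1,1],[1,0]]
Q^2 = (Q^1)² = [[2,1],[1,1]]
Q^5 = (Q^2)²·Q = [[8,5],[5,3]]
Q^10 = (Q^5)² = [[89,55],[55,34]]
Q^21 = (Q^10)²·Q = [[239,26],[26,213]]
Q^42 = (Q^21)² = [[77,208],[208,181]]
Q^85 = (Q^42)²·Q = [[209,209],[209,0]]
Q^171 = (Q^85)²·Q = [[3,2],[2,1]]
Q^343 = (Q^171)²·Q = [[21,13],[13,8]]
F_343 mod 312 = Q^343[0][1] = 13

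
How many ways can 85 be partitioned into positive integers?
30167357

p(n) counts ways to write n as a sum of positive integers (order ignored).
Euler's pentagonal recurrence: p(k) = p(k-1) + p(k-2) - p(k-5) - p(k-7) + p(k-12) + p(k-15) - ... (offsets j(3j∓1)/2, signs ++--, p(0)=1, p(<0)=0).
DP table for k = 0..84: p(0)=1, p(1)=1, p(2)=2, p(3)=3, p(4)=5, p(5)=7, p(6)=11, p(7)=15, p(8)=22, p(9)=30, p(10)=42, p(11)=56, p(12)=77, p(13)=101, p(14)=135, p(15)=176, p(16)=231, p(17)=297, p(18)=385, p(19)=490, p(20)=627, p(21)=792, p(22)=1002, p(23)=1255, p(24)=1575, p(25)=1958, p(26)=2436, p(27)=3010, p(28)=3718, p(29)=4565, p(30)=5604, p(31)=6842, p(32)=8349, p(33)=10143, p(34)=12310, p(35)=14883, p(36)=17977, p(37)=21637, p(38)=26015, p(39)=31185, p(40)=37338, p(41)=44583, p(42)=53174, p(43)=63261, p(44)=75175, p(45)=89134, p(46)=105558, p(47)=124754, p(48)=147273, p(49)=173525, p(50)=204226, p(51)=239943, p(52)=281589, p(53)=329931, p(54)=386155, p(55)=451276, p(56)=526823, p(57)=614154, p(58)=715220, p(59)=831820, p(60)=966467, p(61)=1121505, p(62)=1300156, p(63)=1505499, p(64)=1741630, p(65)=2012558, p(66)=2323520, p(67)=2679689, p(68)=3087735, p(69)=3554345, p(70)=4087968, p(71)=4697205, p(72)=5392783, p(73)=6185689, p(74)=7089500, p(75)=8118264, p(76)=9289091, p(77)=10619863, p(78)=12132164, p(79)=13848650, p(80)=15796476, p(81)=18004327, p(82)=20506255, p(83)=23338469, p(84)=26543660.
Final step: p(85) = p(84) + p(83) - p(80) - p(78) + p(73) + p(70) - p(63) - p(59) + p(50) + p(45) - p(34) - p(28) + p(15) + p(8)
= 26543660 + 23338469 - 15796476 - 12132164 + 6185689 + 4087968 - 1505499 - 831820 + 204226 + 89134 - 12310 - 3718 + 176 + 22
= 30167357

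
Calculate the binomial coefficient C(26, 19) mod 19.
1

Using Lucas' theorem:
Write n=26 and k=19 in base 19:
n in base 19: [1, 7]
k in base 19: [1, 0]
C(26,19) mod 19 = ∏ C(n_i, k_i) mod 19
Digit binomials (mod 19): C(1,1) = 1; C(7,0) = 1
Product: 1 × 1 = 1 ≡ 1 (mod 19)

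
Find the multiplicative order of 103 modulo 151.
75

151 is prime, so ord(103) divides φ(151) = 150.
Divisors of 150: 1, 2, 3, 5, 6, 10, 15, 25, 30, 50, 75, 150.
Repeated squaring: 103^1 ≡ 103, 103^2 ≡ 39, 103^4 ≡ 11, 103^8 ≡ 121, 103^16 ≡ 145, 103^32 ≡ 36, 103^64 ≡ 88, 103^128 ≡ 43 (mod 151).
Test 103^d mod 151 for each divisor d in increasing order:
103^1 ≡ 103
103^2 ≡ 39
103^3 = 103^2·103^1 ≡ 91
103^5 = 103^4·103^1 ≡ 76
103^6 = 103^4·103^2 ≡ 127
103^10 = 103^8·103^2 ≡ 38
103^15 = 103^8·103^4·103^2·103^1 ≡ 19
103^25 = 103^16·103^8·103^1 ≡ 118
103^30 = 103^16·103^8·103^4·103^2 ≡ 59
103^50 = 103^32·103^16·103^2 ≡ 32
103^75 = 103^64·103^8·103^2·103^1 ≡ 1  ← first divisor giving 1
The order is 75.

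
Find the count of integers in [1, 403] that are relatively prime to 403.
360

403 = 13 × 31
φ(n) = n × ∏(1 - 1/p) for each prime p dividing n
φ(403) = 403 × (1 - 1/13) × (1 - 1/31) = 360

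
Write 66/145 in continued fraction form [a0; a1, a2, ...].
[0; 2, 5, 13]

Euclidean algorithm steps:
66 = 0 × 145 + 66
145 = 2 × 66 + 13
66 = 5 × 13 + 1
13 = 13 × 1 + 0
Continued fraction: [0; 2, 5, 13]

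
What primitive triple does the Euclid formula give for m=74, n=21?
(5035, 3108, 5917)

Euclid's formula: a = m² - n², b = 2mn, c = m² + n²
m = 74, n = 21
a = 74² - 21² = 5476 - 441 = 5035
b = 2 × 74 × 21 = 3108
c = 74² + 21² = 5476 + 441 = 5917
Verification: 5035² + 3108² = 25351225 + 9659664 = 35010889 = 5917² ✓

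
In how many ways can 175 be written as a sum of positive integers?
435157697830

p(n) counts ways to write n as a sum of positive integers (order ignored).
Euler's pentagonal recurrence: p(k) = p(k-1) + p(k-2) - p(k-5) - p(k-7) + p(k-12) + p(k-15) - ... (offsets j(3j∓1)/2, signs ++--, p(0)=1, p(<0)=0).
DP table for k = 0..174: p(0)=1, p(1)=1, p(2)=2, p(3)=3, p(4)=5, p(5)=7, p(6)=11, p(7)=15, p(8)=22, p(9)=30, p(10)=42, p(11)=56, p(12)=77, p(13)=101, p(14)=135, p(15)=176, p(16)=231, p(17)=297, p(18)=385, p(19)=490, p(20)=627, p(21)=792, p(22)=1002, p(23)=1255, p(24)=1575, p(25)=1958, p(26)=2436, p(27)=3010, p(28)=3718, p(29)=4565, p(30)=5604, p(31)=6842, p(32)=8349, p(33)=10143, p(34)=12310, p(35)=14883, p(36)=17977, p(37)=21637, p(38)=26015, p(39)=31185, p(40)=37338, p(41)=44583, p(42)=53174, p(43)=63261, p(44)=75175, p(45)=89134, p(46)=105558, p(47)=124754, p(48)=147273, p(49)=173525, p(50)=204226, p(51)=239943, p(52)=281589, p(53)=329931, p(54)=386155, p(55)=451276, p(56)=526823, p(57)=614154, p(58)=715220, p(59)=831820, p(60)=966467, p(61)=1121505, p(62)=1300156, p(63)=1505499, p(64)=1741630, p(65)=2012558, p(66)=2323520, p(67)=2679689, p(68)=3087735, p(69)=3554345, p(70)=4087968, p(71)=4697205, p(72)=5392783, p(73)=6185689, p(74)=7089500, p(75)=8118264, p(76)=9289091, p(77)=10619863, p(78)=12132164, p(79)=13848650, p(80)=15796476, p(81)=18004327, p(82)=20506255, p(83)=23338469, p(84)=26543660, p(85)=30167357, p(86)=34262962, p(87)=38887673, p(88)=44108109, p(89)=49995925, p(90)=56634173, p(91)=64112359, p(92)=72533807, p(93)=82010177, p(94)=92669720, p(95)=104651419, p(96)=118114304, p(97)=133230930, p(98)=150198136, p(99)=169229875, p(100)=190569292, p(101)=214481126, p(102)=241265379, p(103)=271248950, p(104)=304801365, p(105)=342325709, p(106)=384276336, p(107)=431149389, p(108)=483502844, p(109)=541946240, p(110)=607163746, p(111)=679903203, p(112)=761002156, p(113)=851376628, p(114)=952050665, p(115)=1064144451, p(116)=1188908248, p(117)=1327710076, p(118)=1482074143, p(119)=1653668665, p(120)=1844349560, p(121)=2056148051, p(122)=2291320912, p(123)=2552338241, p(124)=2841940500, p(125)=3163127352, p(126)=3519222692, p(127)=3913864295, p(128)=4351078600, p(129)=4835271870, p(130)=5371315400, p(131)=5964539504, p(132)=6620830889, p(133)=7346629512, p(134)=8149040695, p(135)=9035836076, p(136)=10015581680, p(137)=11097645016, p(138)=12292341831, p(139)=13610949895, p(140)=15065878135, p(141)=16670689208, p(142)=18440293320, p(143)=20390982757, p(144)=22540654445, p(145)=24908858009, p(146)=27517052599, p(147)=30388671978, p(148)=33549419497, p(149)=37027355200, p(150)=40853235313, p(151)=45060624582, p(152)=49686288421, p(153)=54770336324, p(154)=60356673280, p(155)=66493182097, p(156)=73232243759, p(157)=80630964769, p(158)=88751778802, p(159)=97662728555, p(160)=107438159466, p(161)=118159068427, p(162)=129913904637, p(163)=142798995930, p(164)=156919475295, p(165)=172389800255, p(166)=189334822579, p(167)=207890420102, p(168)=228204732751, p(169)=250438925115, p(170)=274768617130, p(171)=301384802048, p(172)=330495499613, p(173)=362326859895, p(174)=397125074750.
Final step: p(175) = p(174) + p(173) - p(170) - p(168) + p(163) + p(160) - p(153) - p(149) + p(140) + p(135) - p(124) - p(118) + p(105) + p(98) - p(83) - p(75) + p(58) + p(49) - p(30) - p(20)
= 397125074750 + 362326859895 - 274768617130 - 228204732751 + 142798995930 + 107438159466 - 54770336324 - 37027355200 + 15065878135 + 9035836076 - 2841940500 - 1482074143 + 342325709 + 150198136 - 23338469 - 8118264 + 715220 + 173525 - 5604 - 627
= 435157697830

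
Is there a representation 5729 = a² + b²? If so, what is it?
20² + 73² (a=20, b=73)

Factorization: 5729 = 17 × 337
By Fermat: n is sum of two squares iff every prime p ≡ 3 (mod 4) appears to even power.
All primes ≡ 3 (mod 4) appear to even power.
Search a = 0, 1, 2, … for 5729 - a² a perfect square: first hit at a = 20: 5729 - 400 = 5329 = 73².
5729 = 20² + 73² = 400 + 5329 ✓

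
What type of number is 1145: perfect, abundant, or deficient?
deficient

Proper divisors of 1145: sum = 1 + 5 + 229 = 235
Since 235 < 1145, 1145 is deficient.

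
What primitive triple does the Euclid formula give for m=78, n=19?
(5723, 2964, 6445)

Euclid's formula: a = m² - n², b = 2mn, c = m² + n²
m = 78, n = 19
a = 78² - 19² = 6084 - 361 = 5723
b = 2 × 78 × 19 = 2964
c = 78² + 19² = 6084 + 361 = 6445
Verification: 5723² + 2964² = 32752729 + 8785296 = 41538025 = 6445² ✓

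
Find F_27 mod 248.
2

Matrix identity: Q^n = [[F_(n+1), F_n], [F_n, F_(n-1)]] with Q = [[1,1],[1,0]].
n = 27 = 11011₂. Square-and-multiply, entries mod 248:
Q^1 = [[1,1],[1,0]]
Q^3 = (Q^1)²·Q = [[3,2],[2,1]]
Q^6 = (Q^3)² = [[13,8],[8,5]]
Q^13 = (Q^6)²·Q = [[129,233],[233,144]]
Q^27 = (Q^13)²·Q = [[123,2],[2,121]]
F_27 mod 248 = Q^27[0][1] = 2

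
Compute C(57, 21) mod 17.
11

Using Lucas' theorem:
Write n=57 and k=21 in base 17:
n in base 17: [3, 6]
k in base 17: [1, 4]
C(57,21) mod 17 = ∏ C(n_i, k_i) mod 17
Digit binomials (mod 17): C(3,1) = 3; C(6,4) = 15
Product: 3 × 15 = 45 ≡ 11 (mod 17)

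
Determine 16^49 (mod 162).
34

Repeated squaring. Binary of 49 = 110001.
16^1 ≡ 16 (mod 162); 16^2 ≡ 94 (mod 162); 16^4 ≡ 88 (mod 162); 16^8 ≡ 130 (mod 162); 16^16 ≡ 52 (mod 162); 16^32 ≡ 112 (mod 162)
16^49 = 16^1 × 16^16 × 16^32 ≡ 34 (mod 162)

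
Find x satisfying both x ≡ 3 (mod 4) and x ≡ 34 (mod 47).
175

Using Chinese Remainder Theorem:
M = 4 × 47 = 188
M1 = 47, M2 = 4
y1 = 47^(-1) mod 4 = 3
y2 = 4^(-1) mod 47 = 12
x = (3×47×3 + 34×4×12) mod 188 = 175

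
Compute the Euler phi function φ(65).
48

65 = 5 × 13
φ(n) = n × ∏(1 - 1/p) for each prime p dividing n
φ(65) = 65 × (1 - 1/5) × (1 - 1/13) = 48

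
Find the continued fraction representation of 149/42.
[3; 1, 1, 4, 1, 3]

Euclidean algorithm steps:
149 = 3 × 42 + 23
42 = 1 × 23 + 19
23 = 1 × 19 + 4
19 = 4 × 4 + 3
4 = 1 × 3 + 1
3 = 3 × 1 + 0
Continued fraction: [3; 1, 1, 4, 1, 3]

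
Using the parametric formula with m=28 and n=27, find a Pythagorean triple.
(55, 1512, 1513)

Euclid's formula: a = m² - n², b = 2mn, c = m² + n²
m = 28, n = 27
a = 28² - 27² = 784 - 729 = 55
b = 2 × 28 × 27 = 1512
c = 28² + 27² = 784 + 729 = 1513
Verification: 55² + 1512² = 3025 + 2286144 = 2289169 = 1513² ✓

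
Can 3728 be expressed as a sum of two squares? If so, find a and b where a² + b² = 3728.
32² + 52² (a=32, b=52)

Factorization: 3728 = 2^4 × 233
By Fermat: n is sum of two squares iff every prime p ≡ 3 (mod 4) appears to even power.
All primes ≡ 3 (mod 4) appear to even power.
Search a = 0, 1, 2, … for 3728 - a² a perfect square: first hit at a = 32: 3728 - 1024 = 2704 = 52².
3728 = 32² + 52² = 1024 + 2704 ✓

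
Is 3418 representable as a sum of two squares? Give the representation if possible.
13² + 57² (a=13, b=57)

Factorization: 3418 = 2 × 1709
By Fermat: n is sum of two squares iff every prime p ≡ 3 (mod 4) appears to even power.
All primes ≡ 3 (mod 4) appear to even power.
Search a = 0, 1, 2, … for 3418 - a² a perfect square: first hit at a = 13: 3418 - 169 = 3249 = 57².
3418 = 13² + 57² = 169 + 3249 ✓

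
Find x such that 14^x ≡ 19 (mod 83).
69

Baby-step giant-step with step n = ⌈√83⌉ = 10.
Baby steps 14^j mod 83 (j:value) for j=0..9: 0:1, 1:14, 2:30, 3:5, 4:70, 5:67, 6:25, 7:18, 8:3, 9:42.
Giant-step multiplier: 14^(-10) ≡ 14^(82-10) = 14^72 ≡ 12 (mod 83).
Giant steps γ_i = 19·12^i mod 83: γ_0=19, γ_1=62, γ_2=80, γ_3=47, γ_4=66, γ_5=45, γ_6=42 (in table at j=9).
x = i·n + j = 6·10 + 9 = 69.
Check: 14^69 ≡ 19 (mod 83).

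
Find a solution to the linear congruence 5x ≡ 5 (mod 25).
x ≡ 1 (mod 5)

gcd(5, 25) = 5, which divides 5, so solutions exist.
Divide through by 5: x ≡ 1 (mod 5).
The coefficient of x is now 1, so x ≡ 1 (mod 5).
Check: 5 × 1 = 5 ≡ 5 (mod 25).
x ≡ 1 (mod 5), giving 5 solutions mod 25.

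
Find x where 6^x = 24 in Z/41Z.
13

Baby-step giant-step with step n = ⌈√41⌉ = 7.
Baby steps 6^j mod 41 (j:value) for j=0..6: 0:1, 1:6, 2:36, 3:11, 4:25, 5:27, 6:39.
Giant-step multiplier: 6^(-7) ≡ 6^(40-7) = 6^33 ≡ 17 (mod 41).
Giant steps γ_i = 24·17^i mod 41: γ_0=24, γ_1=39 (in table at j=6).
x = i·n + j = 1·7 + 6 = 13.
Check: 6^13 ≡ 24 (mod 41).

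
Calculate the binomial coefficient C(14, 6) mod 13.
0

Using Lucas' theorem:
Write n=14 and k=6 in base 13:
n in base 13: [1, 1]
k in base 13: [0, 6]
C(14,6) mod 13 = ∏ C(n_i, k_i) mod 13
Digit binomials (mod 13): C(1,0) = 1; C(1,6) = 0 (k_i > n_i)
Product: 1 × 0 = 0 ≡ 0 (mod 13)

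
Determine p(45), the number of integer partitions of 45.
89134

p(n) counts ways to write n as a sum of positive integers (order ignored).
Euler's pentagonal recurrence: p(k) = p(k-1) + p(k-2) - p(k-5) - p(k-7) + p(k-12) + p(k-15) - ... (offsets j(3j∓1)/2, signs ++--, p(0)=1, p(<0)=0).
DP table for k = 0..44: p(0)=1, p(1)=1, p(2)=2, p(3)=3, p(4)=5, p(5)=7, p(6)=11, p(7)=15, p(8)=22, p(9)=30, p(10)=42, p(11)=56, p(12)=77, p(13)=101, p(14)=135, p(15)=176, p(16)=231, p(17)=297, p(18)=385, p(19)=490, p(20)=627, p(21)=792, p(22)=1002, p(23)=1255, p(24)=1575, p(25)=1958, p(26)=2436, p(27)=3010, p(28)=3718, p(29)=4565, p(30)=5604, p(31)=6842, p(32)=8349, p(33)=10143, p(34)=12310, p(35)=14883, p(36)=17977, p(37)=21637, p(38)=26015, p(39)=31185, p(40)=37338, p(41)=44583, p(42)=53174, p(43)=63261, p(44)=75175.
Final step: p(45) = p(44) + p(43) - p(40) - p(38) + p(33) + p(30) - p(23) - p(19) + p(10) + p(5)
= 75175 + 63261 - 37338 - 26015 + 10143 + 5604 - 1255 - 490 + 42 + 7
= 89134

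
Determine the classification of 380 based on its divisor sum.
abundant

Proper divisors of 380: sum = 1 + 2 + 4 + 5 + 10 + 19 + 20 + 38 + 76 + 95 + 190 = 460
Since 460 > 380, 380 is abundant.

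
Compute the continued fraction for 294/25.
[11; 1, 3, 6]

Euclidean algorithm steps:
294 = 11 × 25 + 19
25 = 1 × 19 + 6
19 = 3 × 6 + 1
6 = 6 × 1 + 0
Continued fraction: [11; 1, 3, 6]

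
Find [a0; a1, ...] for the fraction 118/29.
[4; 14, 2]

Euclidean algorithm steps:
118 = 4 × 29 + 2
29 = 14 × 2 + 1
2 = 2 × 1 + 0
Continued fraction: [4; 14, 2]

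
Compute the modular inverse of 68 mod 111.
80

gcd(68, 111) = 1, so the inverse exists.
Extended Euclidean algorithm on (111, 68):
111 = 1 × 68 + 43  ⟹  43 = (1)·111 + (-1)·68
68 = 1 × 43 + 25  ⟹  25 = (-1)·111 + (2)·68
43 = 1 × 25 + 18  ⟹  18 = (2)·111 + (-3)·68
25 = 1 × 18 + 7  ⟹  7 = (-3)·111 + (5)·68
18 = 2 × 7 + 4  ⟹  4 = (8)·111 + (-13)·68
7 = 1 × 4 + 3  ⟹  3 = (-11)·111 + (18)·68
4 = 1 × 3 + 1  ⟹  1 = (19)·111 + (-31)·68
So (-31)·68 ≡ 1 (mod 111), i.e. 68^(-1) ≡ -31 ≡ 80 (mod 111).
Check: 68 × 80 = 5440 ≡ 1 (mod 111)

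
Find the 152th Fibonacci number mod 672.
21

Matrix identity: Q^n = [[F_(n+1), F_n], [F_n, F_(n-1)]] with Q = [[1,1],[1,0]].
n = 152 = 10011000₂. Square-and-multiply, entries mod 672:
Q^1 = [[1,1],[1,0]]
Q^2 = (Q^1)² = [[2,1],[1,1]]
Q^4 = (Q^2)² = [[5,3],[3,2]]
Q^9 = (Q^4)²·Q = [[55,34],[34,21]]
Q^19 = (Q^9)²·Q = [[45,149],[149,568]]
Q^38 = (Q^19)² = [[34,617],[617,89]]
Q^76 = (Q^38)² = [[149,627],[627,194]]
Q^152 = (Q^76)² = [[34,21],[21,13]]
F_152 mod 672 = Q^152[0][1] = 21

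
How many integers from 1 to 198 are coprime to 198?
60

198 = 2 × 3^2 × 11
φ(n) = n × ∏(1 - 1/p) for each prime p dividing n
φ(198) = 198 × (1 - 1/2) × (1 - 1/3) × (1 - 1/11) = 60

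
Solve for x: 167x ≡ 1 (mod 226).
203

gcd(167, 226) = 1, so the inverse exists.
Extended Euclidean algorithm on (226, 167):
226 = 1 × 167 + 59  ⟹  59 = (1)·226 + (-1)·167
167 = 2 × 59 + 49  ⟹  49 = (-2)·226 + (3)·167
59 = 1 × 49 + 10  ⟹  10 = (3)·226 + (-4)·167
49 = 4 × 10 + 9  ⟹  9 = (-14)·226 + (19)·167
10 = 1 × 9 + 1  ⟹  1 = (17)·226 + (-23)·167
So (-23)·167 ≡ 1 (mod 226), i.e. 167^(-1) ≡ -23 ≡ 203 (mod 226).
Check: 167 × 203 = 33901 ≡ 1 (mod 226)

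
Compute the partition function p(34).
12310

p(n) counts ways to write n as a sum of positive integers (order ignored).
Euler's pentagonal recurrence: p(k) = p(k-1) + p(k-2) - p(k-5) - p(k-7) + p(k-12) + p(k-15) - ... (offsets j(3j∓1)/2, signs ++--, p(0)=1, p(<0)=0).
DP table for k = 0..33: p(0)=1, p(1)=1, p(2)=2, p(3)=3, p(4)=5, p(5)=7, p(6)=11, p(7)=15, p(8)=22, p(9)=30, p(10)=42, p(11)=56, p(12)=77, p(13)=101, p(14)=135, p(15)=176, p(16)=231, p(17)=297, p(18)=385, p(19)=490, p(20)=627, p(21)=792, p(22)=1002, p(23)=1255, p(24)=1575, p(25)=1958, p(26)=2436, p(27)=3010, p(28)=3718, p(29)=4565, p(30)=5604, p(31)=6842, p(32)=8349, p(33)=10143.
Final step: p(34) = p(33) + p(32) - p(29) - p(27) + p(22) + p(19) - p(12) - p(8)
= 10143 + 8349 - 4565 - 3010 + 1002 + 490 - 77 - 22
= 12310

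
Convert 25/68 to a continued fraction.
[0; 2, 1, 2, 1, 1, 3]

Euclidean algorithm steps:
25 = 0 × 68 + 25
68 = 2 × 25 + 18
25 = 1 × 18 + 7
18 = 2 × 7 + 4
7 = 1 × 4 + 3
4 = 1 × 3 + 1
3 = 3 × 1 + 0
Continued fraction: [0; 2, 1, 2, 1, 1, 3]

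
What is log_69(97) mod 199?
61

Baby-step giant-step with step n = ⌈√199⌉ = 15.
Baby steps 69^j mod 199 (j:value) for j=0..14: 0:1, 1:69, 2:184, 3:159, 4:26, 5:3, 6:8, 7:154, 8:79, 9:78, 10:9, 11:24, 12:64, 13:38, 14:35.
Giant-step multiplier: 69^(-15) ≡ 69^(198-15) = 69^183 ≡ 59 (mod 199).
Giant steps γ_i = 97·59^i mod 199: γ_0=97, γ_1=151, γ_2=153, γ_3=72, γ_4=69 (in table at j=1).
x = i·n + j = 4·15 + 1 = 61.
Check: 69^61 ≡ 97 (mod 199).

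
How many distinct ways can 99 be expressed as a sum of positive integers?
169229875

p(n) counts ways to write n as a sum of positive integers (order ignored).
Euler's pentagonal recurrence: p(k) = p(k-1) + p(k-2) - p(k-5) - p(k-7) + p(k-12) + p(k-15) - ... (offsets j(3j∓1)/2, signs ++--, p(0)=1, p(<0)=0).
DP table for k = 0..98: p(0)=1, p(1)=1, p(2)=2, p(3)=3, p(4)=5, p(5)=7, p(6)=11, p(7)=15, p(8)=22, p(9)=30, p(10)=42, p(11)=56, p(12)=77, p(13)=101, p(14)=135, p(15)=176, p(16)=231, p(17)=297, p(18)=385, p(19)=490, p(20)=627, p(21)=792, p(22)=1002, p(23)=1255, p(24)=1575, p(25)=1958, p(26)=2436, p(27)=3010, p(28)=3718, p(29)=4565, p(30)=5604, p(31)=6842, p(32)=8349, p(33)=10143, p(34)=12310, p(35)=14883, p(36)=17977, p(37)=21637, p(38)=26015, p(39)=31185, p(40)=37338, p(41)=44583, p(42)=53174, p(43)=63261, p(44)=75175, p(45)=89134, p(46)=105558, p(47)=124754, p(48)=147273, p(49)=173525, p(50)=204226, p(51)=239943, p(52)=281589, p(53)=329931, p(54)=386155, p(55)=451276, p(56)=526823, p(57)=614154, p(58)=715220, p(59)=831820, p(60)=966467, p(61)=1121505, p(62)=1300156, p(63)=1505499, p(64)=1741630, p(65)=2012558, p(66)=2323520, p(67)=2679689, p(68)=3087735, p(69)=3554345, p(70)=4087968, p(71)=4697205, p(72)=5392783, p(73)=6185689, p(74)=7089500, p(75)=8118264, p(76)=9289091, p(77)=10619863, p(78)=12132164, p(79)=13848650, p(80)=15796476, p(81)=18004327, p(82)=20506255, p(83)=23338469, p(84)=26543660, p(85)=30167357, p(86)=34262962, p(87)=38887673, p(88)=44108109, p(89)=49995925, p(90)=56634173, p(91)=64112359, p(92)=72533807, p(93)=82010177, p(94)=92669720, p(95)=104651419, p(96)=118114304, p(97)=133230930, p(98)=150198136.
Final step: p(99) = p(98) + p(97) - p(94) - p(92) + p(87) + p(84) - p(77) - p(73) + p(64) + p(59) - p(48) - p(42) + p(29) + p(22) - p(7)
= 150198136 + 133230930 - 92669720 - 72533807 + 38887673 + 26543660 - 10619863 - 6185689 + 1741630 + 831820 - 147273 - 53174 + 4565 + 1002 - 15
= 169229875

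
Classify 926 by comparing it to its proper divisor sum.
deficient

Proper divisors of 926: sum = 1 + 2 + 463 = 466
Since 466 < 926, 926 is deficient.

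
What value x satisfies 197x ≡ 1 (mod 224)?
141

gcd(197, 224) = 1, so the inverse exists.
Extended Euclidean algorithm on (224, 197):
224 = 1 × 197 + 27  ⟹  27 = (1)·224 + (-1)·197
197 = 7 × 27 + 8  ⟹  8 = (-7)·224 + (8)·197
27 = 3 × 8 + 3  ⟹  3 = (22)·224 + (-25)·197
8 = 2 × 3 + 2  ⟹  2 = (-51)·224 + (58)·197
3 = 1 × 2 + 1  ⟹  1 = (73)·224 + (-83)·197
So (-83)·197 ≡ 1 (mod 224), i.e. 197^(-1) ≡ -83 ≡ 141 (mod 224).
Check: 197 × 141 = 27777 ≡ 1 (mod 224)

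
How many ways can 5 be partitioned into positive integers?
7

p(n) counts ways to write n as a sum of positive integers (order ignored).
Examples: 5; 4 + 1; 3 + 2; 3 + 1 + 1; 2 + 2 + 1; ... (7 total)
p(5) = 7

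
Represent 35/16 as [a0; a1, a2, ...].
[2; 5, 3]

Euclidean algorithm steps:
35 = 2 × 16 + 3
16 = 5 × 3 + 1
3 = 3 × 1 + 0
Continued fraction: [2; 5, 3]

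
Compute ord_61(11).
4

61 is prime, so ord(11) divides φ(61) = 60.
Divisors of 60: 1, 2, 3, 4, 5, 6, 10, 12, 15, 20, 30, 60.
Repeated squaring: 11^1 ≡ 11, 11^2 ≡ 60, 11^4 ≡ 1, 11^8 ≡ 1, 11^16 ≡ 1, 11^32 ≡ 1 (mod 61).
Test 11^d mod 61 for each divisor d in increasing order:
11^1 ≡ 11
11^2 ≡ 60
11^3 = 11^2·11^1 ≡ 50
11^4 ≡ 1  ← first divisor giving 1
The order is 4.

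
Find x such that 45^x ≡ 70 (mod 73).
42

Baby-step giant-step with step n = ⌈√73⌉ = 9.
Baby steps 45^j mod 73 (j:value) for j=0..8: 0:1, 1:45, 2:54, 3:21, 4:69, 5:39, 6:3, 7:62, 8:16.
Giant-step multiplier: 45^(-9) ≡ 45^(72-9) = 45^63 ≡ 51 (mod 73).
Giant steps γ_i = 70·51^i mod 73: γ_0=70, γ_1=66, γ_2=8, γ_3=43, γ_4=3 (in table at j=6).
x = i·n + j = 4·9 + 6 = 42.
Check: 45^42 ≡ 70 (mod 73).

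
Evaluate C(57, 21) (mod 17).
11

Using Lucas' theorem:
Write n=57 and k=21 in base 17:
n in base 17: [3, 6]
k in base 17: [1, 4]
C(57,21) mod 17 = ∏ C(n_i, k_i) mod 17
Digit binomials (mod 17): C(3,1) = 3; C(6,4) = 15
Product: 3 × 15 = 45 ≡ 11 (mod 17)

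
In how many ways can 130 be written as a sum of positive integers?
5371315400

p(n) counts ways to write n as a sum of positive integers (order ignored).
Euler's pentagonal recurrence: p(k) = p(k-1) + p(k-2) - p(k-5) - p(k-7) + p(k-12) + p(k-15) - ... (offsets j(3j∓1)/2, signs ++--, p(0)=1, p(<0)=0).
DP table for k = 0..129: p(0)=1, p(1)=1, p(2)=2, p(3)=3, p(4)=5, p(5)=7, p(6)=11, p(7)=15, p(8)=22, p(9)=30, p(10)=42, p(11)=56, p(12)=77, p(13)=101, p(14)=135, p(15)=176, p(16)=231, p(17)=297, p(18)=385, p(19)=490, p(20)=627, p(21)=792, p(22)=1002, p(23)=1255, p(24)=1575, p(25)=1958, p(26)=2436, p(27)=3010, p(28)=3718, p(29)=4565, p(30)=5604, p(31)=6842, p(32)=8349, p(33)=10143, p(34)=12310, p(35)=14883, p(36)=17977, p(37)=21637, p(38)=26015, p(39)=31185, p(40)=37338, p(41)=44583, p(42)=53174, p(43)=63261, p(44)=75175, p(45)=89134, p(46)=105558, p(47)=124754, p(48)=147273, p(49)=173525, p(50)=204226, p(51)=239943, p(52)=281589, p(53)=329931, p(54)=386155, p(55)=451276, p(56)=526823, p(57)=614154, p(58)=715220, p(59)=831820, p(60)=966467, p(61)=1121505, p(62)=1300156, p(63)=1505499, p(64)=1741630, p(65)=2012558, p(66)=2323520, p(67)=2679689, p(68)=3087735, p(69)=3554345, p(70)=4087968, p(71)=4697205, p(72)=5392783, p(73)=6185689, p(74)=7089500, p(75)=8118264, p(76)=9289091, p(77)=10619863, p(78)=12132164, p(79)=13848650, p(80)=15796476, p(81)=18004327, p(82)=20506255, p(83)=23338469, p(84)=26543660, p(85)=30167357, p(86)=34262962, p(87)=38887673, p(88)=44108109, p(89)=49995925, p(90)=56634173, p(91)=64112359, p(92)=72533807, p(93)=82010177, p(94)=92669720, p(95)=104651419, p(96)=118114304, p(97)=133230930, p(98)=150198136, p(99)=169229875, p(100)=190569292, p(101)=214481126, p(102)=241265379, p(103)=271248950, p(104)=304801365, p(105)=342325709, p(106)=384276336, p(107)=431149389, p(108)=483502844, p(109)=541946240, p(110)=607163746, p(111)=679903203, p(112)=761002156, p(113)=851376628, p(114)=952050665, p(115)=1064144451, p(116)=1188908248, p(117)=1327710076, p(118)=1482074143, p(119)=1653668665, p(120)=1844349560, p(121)=2056148051, p(122)=2291320912, p(123)=2552338241, p(124)=2841940500, p(125)=3163127352, p(126)=3519222692, p(127)=3913864295, p(128)=4351078600, p(129)=4835271870.
Final step: p(130) = p(129) + p(128) - p(125) - p(123) + p(118) + p(115) - p(108) - p(104) + p(95) + p(90) - p(79) - p(73) + p(60) + p(53) - p(38) - p(30) + p(13) + p(4)
= 4835271870 + 4351078600 - 3163127352 - 2552338241 + 1482074143 + 1064144451 - 483502844 - 304801365 + 104651419 + 56634173 - 13848650 - 6185689 + 966467 + 329931 - 26015 - 5604 + 101 + 5
= 5371315400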